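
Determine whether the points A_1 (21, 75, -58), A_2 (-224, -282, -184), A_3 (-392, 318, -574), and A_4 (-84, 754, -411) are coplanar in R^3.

With A_1 as base: A_1A_2 = (-245, -357, -126), A_1A_3 = (-413, 243, -516), A_1A_4 = (-105, 679, -353).
A_1A_3 × A_1A_4 = (264585, -91609, -254912).
A_1A_2 · (A_1A_3 × A_1A_4) = 0.
The scalar triple product vanishes, so the four points are coplanar.

Yes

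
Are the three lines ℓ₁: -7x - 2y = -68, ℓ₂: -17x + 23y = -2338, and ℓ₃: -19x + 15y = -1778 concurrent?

Yes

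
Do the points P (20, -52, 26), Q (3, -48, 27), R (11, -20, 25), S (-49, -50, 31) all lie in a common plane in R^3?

No

With P as base: PQ = (-17, 4, 1), PR = (-9, 32, -1), PS = (-69, 2, 5).
PR × PS = (162, 114, 2190).
PQ · (PR × PS) = -108.
Since -108 ≠ 0, the four points are not coplanar.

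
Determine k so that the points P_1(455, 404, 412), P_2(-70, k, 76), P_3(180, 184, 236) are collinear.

Collinearity requires P_1P_2 × P_1P_3 = 0; each component is linear in k.
The x-component gives (-176)k + (-2816) = 0, so k = -16.
The remaining components then also vanish.

-16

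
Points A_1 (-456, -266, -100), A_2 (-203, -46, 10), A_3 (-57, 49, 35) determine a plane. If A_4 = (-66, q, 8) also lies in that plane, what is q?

22

A normal to the plane is n = A_1A_2 × A_1A_3 = (-4950, 9735, -8085).
A_4 lies in the plane iff n · A_1A_4 = 0.
This gives (9735)q + (-214170) = 0, so q = 22.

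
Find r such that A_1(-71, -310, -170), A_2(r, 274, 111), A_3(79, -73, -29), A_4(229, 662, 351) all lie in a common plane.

Normal to plane A_1A_3A_4: n = (-13575, -35850, 74700); plane equation n·P = -621675.
Requiring n·A_2 = -621675: (-13575)r + (-1531200) = -621675.
So r = -67.

-67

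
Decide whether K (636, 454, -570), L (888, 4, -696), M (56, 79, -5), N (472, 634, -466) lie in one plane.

Yes

The four points are coplanar iff the 3×3 determinant with rows KL, KM, KN is zero.
Rows: (252, -450, -126), (-580, -375, 565), (-164, 180, 104).
Expanding along the first row: (252)(-140700) − (-450)(32340) + (-126)(-165900) = 0.
Zero determinant ⇒ coplanar.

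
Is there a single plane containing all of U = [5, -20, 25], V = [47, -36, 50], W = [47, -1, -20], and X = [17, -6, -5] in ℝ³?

The four points are coplanar iff the 3×3 determinant with rows UV, UW, UX is zero.
Rows: (42, -16, 25), (42, 19, -45), (12, 14, -30).
Expanding along the first row: (42)(60) − (-16)(-720) + (25)(360) = 0.
Zero determinant ⇒ coplanar.

Yes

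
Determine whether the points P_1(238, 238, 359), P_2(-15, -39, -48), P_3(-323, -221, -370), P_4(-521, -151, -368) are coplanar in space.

A normal to the plane through P_1, P_2, P_3 is n = P_1P_2 × P_1P_3 = (15120, 43890, -39270).
The plane has equation n·P = -53550. For P_4: n·P_4 = -53550.
Equal, so P_4 lies in the plane and all four are coplanar.

Yes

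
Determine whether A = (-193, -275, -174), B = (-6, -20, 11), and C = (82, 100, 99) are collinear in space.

No

AB = (187, 255, 185), AC = (275, 375, 273).
Comparing components 2 and 3: (255)(273) − (185)(375) = 240 ≠ 0, so AB and AC are not parallel and the points are not collinear.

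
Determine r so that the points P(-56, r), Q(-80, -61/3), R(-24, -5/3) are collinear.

-37/3

Collinearity: (P − Q) must be parallel to (R − Q) = (56, 56/3).
Cross-multiplying the components: (r − (-61/3))·(56) = (24)·(56/3).
Solving gives r = -37/3.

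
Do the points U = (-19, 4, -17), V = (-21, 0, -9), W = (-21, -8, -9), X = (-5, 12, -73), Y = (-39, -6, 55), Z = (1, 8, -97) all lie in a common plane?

The plane through U, V, W has normal n = UV × UW = (64, 0, 16) and equation n·P = -1488.
Checking the remaining points: n·X = -1488, n·Y = -1616, n·Z = -1488.
Since n·Y = -1616 ≠ -1488, Y is off the plane and the points are not all coplanar.

No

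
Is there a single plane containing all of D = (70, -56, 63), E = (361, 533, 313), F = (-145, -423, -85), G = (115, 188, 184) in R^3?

Yes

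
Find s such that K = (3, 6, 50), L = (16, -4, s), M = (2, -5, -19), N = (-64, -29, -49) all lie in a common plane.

-39

Normal to plane KMN: n = (-1326, 4524, -702); plane equation n·P = -11934.
Requiring n·L = -11934: (-702)s + (-39312) = -11934.
So s = -39.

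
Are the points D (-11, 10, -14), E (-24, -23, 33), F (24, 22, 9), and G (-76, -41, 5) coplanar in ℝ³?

With D as base: DE = (-13, -33, 47), DF = (35, 12, 23), DG = (-65, -51, 19).
DF × DG = (1401, -2160, -1005).
DE · (DF × DG) = 5832.
Since 5832 ≠ 0, the four points are not coplanar.

No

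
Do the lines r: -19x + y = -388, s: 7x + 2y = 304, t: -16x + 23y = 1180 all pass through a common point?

Intersecting r and s: solving the 2×2 system gives (x, y) = (24, 68).
Substitute into t: (-16)(24) + (23)(68) = 1180.
This equals 1180, so (24, 68) lies on all three lines and they are concurrent.

Yes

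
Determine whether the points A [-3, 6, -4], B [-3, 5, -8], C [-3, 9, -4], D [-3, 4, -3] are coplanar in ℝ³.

The four points are coplanar iff the 3×3 determinant with rows AB, AC, AD is zero.
Rows: (0, -1, -4), (0, 3, 0), (0, -2, 1).
Expanding along the first row: (0)(3) − (-1)(0) + (-4)(0) = 0.
Zero determinant ⇒ coplanar.

Yes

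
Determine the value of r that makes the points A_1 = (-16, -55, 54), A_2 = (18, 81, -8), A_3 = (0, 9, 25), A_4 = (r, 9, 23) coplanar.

0

Normal to plane A_1A_2A_3: n = (24, -6, 0); plane equation n·P = -54.
Requiring n·A_4 = -54: (24)r + (-54) = -54.
So r = 0.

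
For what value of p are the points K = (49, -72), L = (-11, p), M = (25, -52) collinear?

Collinearity: (L − K) must be parallel to (M − K) = (-24, 20).
Cross-multiplying the components: (p − (-72))·(-24) = (-60)·(20).
Solving gives p = -22.

-22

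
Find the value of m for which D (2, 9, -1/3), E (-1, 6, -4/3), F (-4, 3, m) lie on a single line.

-7/3

Direction DE = (-3, -3, -1). From the x-coordinate of F, the parameter along the line is τ = (-4 − 2)/(-3) = 2.
Then m = (-1/3) + 2·(-1) = -7/3.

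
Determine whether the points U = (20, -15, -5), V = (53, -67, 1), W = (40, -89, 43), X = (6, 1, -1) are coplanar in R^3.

No

With U as base: UV = (33, -52, 6), UW = (20, -74, 48), UX = (-14, 16, 4).
UW × UX = (-1064, -752, -716).
UV · (UW × UX) = -304.
Since -304 ≠ 0, the four points are not coplanar.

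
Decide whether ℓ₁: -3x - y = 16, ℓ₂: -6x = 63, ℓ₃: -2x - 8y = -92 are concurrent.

No

The three lines meet at one point iff the augmented coefficient matrix [aᵢ bᵢ cᵢ] has rank < 3, i.e. its determinant vanishes.
Here the determinant is -66.
Nonzero, so no common point exists.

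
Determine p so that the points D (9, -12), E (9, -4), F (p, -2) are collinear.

The three points are collinear iff det[DE; DF] = 0.
This determinant is linear in p: (-8)p + (72) = 0, so p = 9.

9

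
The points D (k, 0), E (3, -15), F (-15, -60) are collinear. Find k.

9

Collinearity: (D − E) must be parallel to (F − E) = (-18, -45).
Cross-multiplying the components: (k − 3)·(-45) = (15)·(-18).
Solving gives k = 9.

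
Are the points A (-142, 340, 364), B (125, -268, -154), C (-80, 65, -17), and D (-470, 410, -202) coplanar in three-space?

No

With A as base: AB = (267, -608, -518), AC = (62, -275, -381), AD = (-328, 70, -566).
AC × AD = (182320, 160060, -85860).
AB · (AC × AD) = -4161560.
Since -4161560 ≠ 0, the four points are not coplanar.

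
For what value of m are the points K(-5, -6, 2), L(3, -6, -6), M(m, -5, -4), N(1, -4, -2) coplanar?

Coplanarity ⇔ det[KL; KM; KN] = 0.
Expanding, this is linear in m: (-16)m + (32) = 0.
So m = 2.

2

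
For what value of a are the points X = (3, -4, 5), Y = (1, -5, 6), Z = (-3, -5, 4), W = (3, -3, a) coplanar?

The points are coplanar iff XY · (XZ × XW) = 0.
Expanding, this is linear in a: (-4)a + (12) = 0.
So a = 3.

3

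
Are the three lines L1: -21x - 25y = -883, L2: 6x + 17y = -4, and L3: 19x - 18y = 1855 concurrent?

Yes

Lines aᵢx + bᵢy = cᵢ with pairwise distinct directions are concurrent exactly when det[aᵢ bᵢ cᵢ] = 0.
Here the determinant is 0.
It vanishes, so the lines are concurrent at (73, -26).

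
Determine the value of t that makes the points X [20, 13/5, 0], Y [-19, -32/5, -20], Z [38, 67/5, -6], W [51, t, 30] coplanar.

18/5

Normal to plane XYZ: n = (270, -594, -1296/5); plane equation n·P = 19278/5.
Requiring n·W = 19278/5: (-594)t + (5994) = 19278/5.
So t = 18/5.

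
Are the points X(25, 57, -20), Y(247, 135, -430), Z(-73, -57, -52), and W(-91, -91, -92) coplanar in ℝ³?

No

A normal to the plane through X, Y, Z is n = XY × XZ = (-49236, 47284, -17664).
The plane has equation n·P = 1817568. For W: n·W = 1802720.
1802720 ≠ 1817568, so W is off the plane.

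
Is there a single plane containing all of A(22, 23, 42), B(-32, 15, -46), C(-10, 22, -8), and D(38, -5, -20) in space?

No

The four points are coplanar iff the 3×3 determinant with rows AB, AC, AD is zero.
Rows: (-54, -8, -88), (-32, -1, -50), (16, -28, -62).
Expanding along the first row: (-54)(-1338) − (-8)(2784) + (-88)(912) = 14268.
Nonzero ⇒ not coplanar.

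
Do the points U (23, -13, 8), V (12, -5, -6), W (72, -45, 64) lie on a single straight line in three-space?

No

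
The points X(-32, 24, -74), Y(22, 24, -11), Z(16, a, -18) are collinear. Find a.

Collinearity requires XY × XZ = 0; each component is linear in a.
The x-component gives (-63)a + (1512) = 0, so a = 24.
The remaining components then also vanish.

24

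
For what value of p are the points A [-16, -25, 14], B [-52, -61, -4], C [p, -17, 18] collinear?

-8

Direction AB = (-36, -36, -18). From the y-coordinate of C, the parameter along the line is τ = (-17 − (-25))/(-36) = -2/9.
Then p = (-16) + (-2/9)·(-36) = -8.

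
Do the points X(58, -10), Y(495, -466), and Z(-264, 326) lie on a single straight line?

XY = (437, -456), XZ = (-322, 336).
Twice the signed area of △XYZ is (437)(336) − (-456)(-322) = 0.
The triangle is degenerate (zero area), so the points are collinear.

Yes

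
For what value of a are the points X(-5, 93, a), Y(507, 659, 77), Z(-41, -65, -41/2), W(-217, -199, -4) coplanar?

79/2

The points are coplanar iff XY · (XZ × XW) = 0.
Expanding, this is linear in a: (53992)a + (-2132684) = 0.
So a = 79/2.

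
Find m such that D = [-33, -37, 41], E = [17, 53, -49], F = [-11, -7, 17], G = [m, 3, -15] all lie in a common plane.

-25

Normal to plane DEF: n = (540, -780, -480); plane equation n·P = -8640.
Requiring n·G = -8640: (540)m + (4860) = -8640.
So m = -25.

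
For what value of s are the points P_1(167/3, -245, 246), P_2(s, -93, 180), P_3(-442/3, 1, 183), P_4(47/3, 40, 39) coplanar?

-91/3

Coplanarity ⇔ det[P_1P_2; P_1P_3; P_1P_4] = 0.
Expanding, this is linear in s: (-32967)s + (-999999) = 0.
So s = -91/3.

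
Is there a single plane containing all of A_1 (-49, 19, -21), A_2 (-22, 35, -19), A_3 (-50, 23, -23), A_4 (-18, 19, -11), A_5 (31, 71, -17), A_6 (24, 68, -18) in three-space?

The plane through A_1, A_2, A_3 has normal n = A_1A_2 × A_1A_3 = (-40, 52, 124) and equation n·P = 344.
Checking the remaining points: n·A_4 = 344, n·A_5 = 344, n·A_6 = 344.
All equal 344, so all 6 points lie in one plane.

Yes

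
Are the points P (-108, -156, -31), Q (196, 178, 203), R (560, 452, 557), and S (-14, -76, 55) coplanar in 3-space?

Yes

With P as base: PQ = (304, 334, 234), PR = (668, 608, 588), PS = (94, 80, 86).
PR × PS = (5248, -2176, -3712).
PQ · (PR × PS) = 0.
The scalar triple product vanishes, so the four points are coplanar.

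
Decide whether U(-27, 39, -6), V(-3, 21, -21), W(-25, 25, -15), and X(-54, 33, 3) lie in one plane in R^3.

A normal to the plane through U, V, W is n = UV × UW = (-48, 186, -300).
The plane has equation n·P = 10350. For X: n·X = 7830.
7830 ≠ 10350, so X is off the plane.

No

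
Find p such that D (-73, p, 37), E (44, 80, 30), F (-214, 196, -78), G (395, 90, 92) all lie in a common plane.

Coplanarity ⇔ det[DE; DF; DG] = 0.
Expanding, this is linear in p: (21912)p + (-482064) = 0.
So p = 22.

22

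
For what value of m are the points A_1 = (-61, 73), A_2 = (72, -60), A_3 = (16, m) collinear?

The three points are collinear iff det[A_1A_2; A_1A_3] = 0.
This determinant is linear in m: (133)m + (532) = 0, so m = -4.

-4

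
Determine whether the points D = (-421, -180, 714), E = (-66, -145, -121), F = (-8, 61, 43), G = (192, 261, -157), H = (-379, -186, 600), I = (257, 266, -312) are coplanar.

Yes

The plane through D, E, F has normal n = DE × DF = (177750, -106650, 71100) and equation n·P = -4870350.
Checking the remaining points: n·G = -4870350, n·H = -4870350, n·I = -4870350.
All equal -4870350, so all 6 points lie in one plane.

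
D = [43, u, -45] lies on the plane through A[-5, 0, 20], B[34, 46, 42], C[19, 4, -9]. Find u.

4

The plane through A, B, C has equation −1422x + 1659y − 948z = -11850.
Substituting D: (1659)u + (-18486) = -11850, so u = 4.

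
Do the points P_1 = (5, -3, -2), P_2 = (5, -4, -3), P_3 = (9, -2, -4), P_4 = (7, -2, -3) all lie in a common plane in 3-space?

With P_1 as base: P_1P_2 = (0, -1, -1), P_1P_3 = (4, 1, -2), P_1P_4 = (2, 1, -1).
P_1P_3 × P_1P_4 = (1, 0, 2).
P_1P_2 · (P_1P_3 × P_1P_4) = -2.
Since -2 ≠ 0, the four points are not coplanar.

No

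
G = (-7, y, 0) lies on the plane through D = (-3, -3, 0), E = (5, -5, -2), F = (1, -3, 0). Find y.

The plane through D, E, F has equation −8y + 8z = 24.
Substituting G: (-8)y + (0) = 24, so y = -3.

-3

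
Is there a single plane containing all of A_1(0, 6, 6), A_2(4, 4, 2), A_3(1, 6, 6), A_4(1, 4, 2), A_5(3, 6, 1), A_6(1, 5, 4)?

No

The plane through A_1, A_2, A_3 has normal n = A_1A_2 × A_1A_3 = (0, -4, 2) and equation n·P = -12.
Checking the remaining points: n·A_4 = -12, n·A_5 = -22, n·A_6 = -12.
Since n·A_5 = -22 ≠ -12, A_5 is off the plane and the points are not all coplanar.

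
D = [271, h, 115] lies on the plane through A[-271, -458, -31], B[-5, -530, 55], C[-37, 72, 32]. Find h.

The plane through A, B, C has equation −50116x + 3366y + 157828z = 7147140.
Substituting D: (3366)h + (4568784) = 7147140, so h = 766.

766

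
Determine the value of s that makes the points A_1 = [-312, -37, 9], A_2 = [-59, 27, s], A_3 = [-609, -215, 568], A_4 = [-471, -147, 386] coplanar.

-4

The points are coplanar iff A_1A_2 · (A_1A_3 × A_1A_4) = 0.
Expanding, this is linear in s: (4368)s + (17472) = 0.
So s = -4.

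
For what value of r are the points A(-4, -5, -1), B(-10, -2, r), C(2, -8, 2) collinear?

-4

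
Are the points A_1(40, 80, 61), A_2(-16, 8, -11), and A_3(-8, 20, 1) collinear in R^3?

A_1A_2 = (-56, -72, -72), A_1A_3 = (-48, -60, -60).
Comparing components 3 and 1: (-72)(-48) − (-56)(-60) = 96 ≠ 0, so A_1A_2 and A_1A_3 are not parallel and the points are not collinear.

No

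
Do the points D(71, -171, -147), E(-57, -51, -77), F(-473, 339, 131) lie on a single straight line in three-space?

DE = (-128, 120, 70), DF = (-544, 510, 278).
DE × DF = (-2340, -2496, 0).
The cross product is nonzero, so the points do not lie on one line.

No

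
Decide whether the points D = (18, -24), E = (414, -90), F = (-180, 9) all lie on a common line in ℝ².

Yes

DE = (396, -66), DF = (-198, 33).
Twice the signed area of △DEF is (396)(33) − (-66)(-198) = 0.
The triangle is degenerate (zero area), so the points are collinear.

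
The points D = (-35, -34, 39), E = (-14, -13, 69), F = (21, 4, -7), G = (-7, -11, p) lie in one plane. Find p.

44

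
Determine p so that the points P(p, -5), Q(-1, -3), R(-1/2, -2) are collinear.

-2

The three points are collinear iff det[PQ; PR] = 0.
This determinant is linear in p: (-1)p + (-2) = 0, so p = -2.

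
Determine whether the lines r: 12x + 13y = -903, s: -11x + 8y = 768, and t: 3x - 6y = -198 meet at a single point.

Yes

Intersecting r and s: solving the 2×2 system gives (x, y) = (-72, -3).
Substitute into t: (3)(-72) + (-6)(-3) = -198.
This equals -198, so (-72, -3) lies on all three lines and they are concurrent.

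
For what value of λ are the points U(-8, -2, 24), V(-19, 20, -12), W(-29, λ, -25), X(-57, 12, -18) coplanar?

Coplanarity ⇔ det[UV; UW; UX] = 0.
Expanding, this is linear in λ: (-1302)λ + (33852) = 0.
So λ = 26.

26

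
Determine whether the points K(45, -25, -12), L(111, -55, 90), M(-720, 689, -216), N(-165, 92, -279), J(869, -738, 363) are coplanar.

The plane through K, L, M has normal n = KL × KM = (-66708, -64566, 24174) and equation n·P = -1677798.
Checking the remaining points: n·N = -1677798, n·J = -1544382.
Since n·J = -1544382 ≠ -1677798, J is off the plane and the points are not all coplanar.

No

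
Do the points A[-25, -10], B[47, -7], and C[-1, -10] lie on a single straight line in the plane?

No

AB = (72, 3), AC = (24, 0).
det[AB; AC] = (72)(0) − (3)(24) = -72.
The determinant is nonzero, so they are not collinear.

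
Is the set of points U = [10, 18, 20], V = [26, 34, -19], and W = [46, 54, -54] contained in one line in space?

No

UV = (16, 16, -39), UW = (36, 36, -74).
UV × UW = (220, -220, 0).
The cross product is nonzero, so the points do not lie on one line.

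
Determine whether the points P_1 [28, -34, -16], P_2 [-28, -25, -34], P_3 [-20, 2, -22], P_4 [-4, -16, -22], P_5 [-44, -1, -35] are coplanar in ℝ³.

No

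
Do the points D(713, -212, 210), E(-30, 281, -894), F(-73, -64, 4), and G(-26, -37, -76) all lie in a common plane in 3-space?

Yes

With D as base: DE = (-743, 493, -1104), DF = (-786, 148, -206), DG = (-739, 175, -286).
DF × DG = (-6278, -72562, -28178).
DE · (DF × DG) = 0.
The scalar triple product vanishes, so the four points are coplanar.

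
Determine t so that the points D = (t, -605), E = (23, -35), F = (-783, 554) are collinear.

803

Collinearity: (D − E) must be parallel to (F − E) = (-806, 589).
Cross-multiplying the components: (t − 23)·(589) = (-570)·(-806).
Solving gives t = 803.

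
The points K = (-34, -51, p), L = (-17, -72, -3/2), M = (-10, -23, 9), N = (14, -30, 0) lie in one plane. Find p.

9

The points are coplanar iff KL · (KM × KN) = 0.
Expanding, this is linear in p: (1225)p + (-11025) = 0.
So p = 9.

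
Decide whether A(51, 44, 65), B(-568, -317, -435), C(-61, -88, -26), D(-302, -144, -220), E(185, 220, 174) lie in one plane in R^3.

The plane through A, B, C has normal n = AB × AC = (-33149, -329, 41276) and equation n·P = 977865.
Checking the remaining points: n·D = 977654, n·E = 977079.
Since n·D = 977654 ≠ 977865, D is off the plane and the points are not all coplanar.

No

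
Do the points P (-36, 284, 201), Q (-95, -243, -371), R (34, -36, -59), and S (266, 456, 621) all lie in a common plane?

Yes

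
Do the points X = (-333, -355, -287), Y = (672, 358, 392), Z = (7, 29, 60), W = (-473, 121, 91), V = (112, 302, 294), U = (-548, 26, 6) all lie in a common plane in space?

The plane through X, Y, Z has normal n = XY × XZ = (-13325, -117875, 143500) and equation n·P = 5098350.
Checking the remaining points: n·W = 5098350, n·V = 5098350, n·U = 5098350.
All equal 5098350, so all 6 points lie in one plane.

Yes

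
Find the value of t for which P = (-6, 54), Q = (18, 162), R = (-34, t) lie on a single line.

The three points are collinear iff det[PQ; PR] = 0.
This determinant is linear in t: (24)t + (1728) = 0, so t = -72.

-72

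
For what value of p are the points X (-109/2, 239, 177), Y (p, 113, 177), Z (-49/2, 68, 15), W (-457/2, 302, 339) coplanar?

The points are coplanar iff XY · (XZ × XW) = 0.
Expanding, this is linear in p: (-17496)p + (-3892860) = 0.
So p = -445/2.

-445/2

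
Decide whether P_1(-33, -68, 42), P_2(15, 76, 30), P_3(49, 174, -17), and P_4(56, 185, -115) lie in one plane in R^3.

Yes

The four points are coplanar iff the 3×3 determinant with rows P_1P_2, P_1P_3, P_1P_4 is zero.
Rows: (48, 144, -12), (82, 242, -59), (89, 253, -157).
Expanding along the first row: (48)(-23067) − (144)(-7623) + (-12)(-792) = 0.
Zero determinant ⇒ coplanar.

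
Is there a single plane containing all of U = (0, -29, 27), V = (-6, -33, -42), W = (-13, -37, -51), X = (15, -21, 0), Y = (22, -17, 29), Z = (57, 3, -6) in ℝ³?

No

The plane through U, V, W has normal n = UV × UW = (-240, 429, -4) and equation n·P = -12549.
Checking the remaining points: n·X = -12609, n·Y = -12689, n·Z = -12369.
Since n·X = -12609 ≠ -12549, X is off the plane and the points are not all coplanar.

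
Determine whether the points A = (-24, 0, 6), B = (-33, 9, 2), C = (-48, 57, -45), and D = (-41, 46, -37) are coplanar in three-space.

With A as base: AB = (-9, 9, -4), AC = (-24, 57, -51), AD = (-17, 46, -43).
AC × AD = (-105, -165, -135).
AB · (AC × AD) = 0.
The scalar triple product vanishes, so the four points are coplanar.

Yes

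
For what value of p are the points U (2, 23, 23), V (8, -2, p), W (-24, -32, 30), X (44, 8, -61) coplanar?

-5

Normal to plane UWX: n = (4725, -1890, 2700); plane equation n·P = 28080.
Requiring n·V = 28080: (2700)p + (41580) = 28080.
So p = -5.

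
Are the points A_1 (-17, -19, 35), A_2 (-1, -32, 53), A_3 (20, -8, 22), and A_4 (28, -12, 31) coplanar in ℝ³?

No

A normal to the plane through A_1, A_2, A_3 is n = A_1A_2 × A_1A_3 = (-29, 874, 657).
The plane has equation n·P = 6882. For A_4: n·A_4 = 9067.
9067 ≠ 6882, so A_4 is off the plane.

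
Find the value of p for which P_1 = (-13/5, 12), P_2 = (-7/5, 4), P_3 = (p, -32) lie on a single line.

Collinearity: (P_3 − P_1) must be parallel to (P_2 − P_1) = (6/5, -8).
Cross-multiplying the components: (p − (-13/5))·(-8) = (-44)·(6/5).
Solving gives p = 4.

4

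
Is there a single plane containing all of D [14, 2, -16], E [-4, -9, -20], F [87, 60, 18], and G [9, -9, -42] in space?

No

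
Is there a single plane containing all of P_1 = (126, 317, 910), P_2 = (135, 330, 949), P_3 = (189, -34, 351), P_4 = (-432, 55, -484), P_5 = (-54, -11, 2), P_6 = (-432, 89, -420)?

The plane through P_1, P_2, P_3 has normal n = P_1P_2 × P_1P_3 = (6422, 7488, -3978) and equation n·P = -437112.
Checking the remaining points: n·P_4 = -437112, n·P_5 = -437112, n·P_6 = -437112.
All equal -437112, so all 6 points lie in one plane.

Yes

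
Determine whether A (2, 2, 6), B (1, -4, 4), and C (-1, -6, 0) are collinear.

No

AB = (-1, -6, -2), AC = (-3, -8, -6).
AB × AC = (20, 0, -10).
The cross product is nonzero, so the points do not lie on one line.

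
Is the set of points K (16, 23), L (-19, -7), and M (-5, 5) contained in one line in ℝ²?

KL = (-35, -30), KM = (-21, -18).
Twice the signed area of △KLM is (-35)(-18) − (-30)(-21) = 0.
The triangle is degenerate (zero area), so the points are collinear.

Yes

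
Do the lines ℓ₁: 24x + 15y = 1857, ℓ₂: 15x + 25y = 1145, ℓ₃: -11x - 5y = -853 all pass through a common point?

Yes

Intersecting ℓ₁ and ℓ₂: solving the 2×2 system gives (x, y) = (78, -1).
Substitute into ℓ₃: (-11)(78) + (-5)(-1) = -853.
This equals -853, so (78, -1) lies on all three lines and they are concurrent.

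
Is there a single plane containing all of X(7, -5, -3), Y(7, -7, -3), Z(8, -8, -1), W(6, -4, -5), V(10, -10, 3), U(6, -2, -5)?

Yes

The plane through X, Y, Z has normal n = XY × XZ = (-4, 0, 2) and equation n·P = -34.
Checking the remaining points: n·W = -34, n·V = -34, n·U = -34.
All equal -34, so all 6 points lie in one plane.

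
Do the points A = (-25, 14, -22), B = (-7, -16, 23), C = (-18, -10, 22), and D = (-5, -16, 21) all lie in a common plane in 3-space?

The four points are coplanar iff the 3×3 determinant with rows AB, AC, AD is zero.
Rows: (18, -30, 45), (7, -24, 44), (20, -30, 43).
Expanding along the first row: (18)(288) − (-30)(-579) + (45)(270) = -36.
Nonzero ⇒ not coplanar.

No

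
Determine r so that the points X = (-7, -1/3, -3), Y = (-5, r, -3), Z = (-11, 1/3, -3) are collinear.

-2/3

Collinearity requires XY × XZ = 0; each component is linear in r.
The z-component gives (4)r + (8/3) = 0, so r = -2/3.
The remaining components then also vanish.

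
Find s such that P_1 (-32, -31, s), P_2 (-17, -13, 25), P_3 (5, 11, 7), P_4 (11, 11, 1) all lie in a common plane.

37

Coplanarity ⇔ det[P_1P_2; P_1P_3; P_1P_4] = 0.
Expanding, this is linear in s: (144)s + (-5328) = 0.
So s = 37.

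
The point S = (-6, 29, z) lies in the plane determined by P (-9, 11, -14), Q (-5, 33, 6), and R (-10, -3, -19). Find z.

The plane through P, Q, R has equation 170x − 34z = -1054.
Substituting S: (-34)z + (-1020) = -1054, so z = 1.

1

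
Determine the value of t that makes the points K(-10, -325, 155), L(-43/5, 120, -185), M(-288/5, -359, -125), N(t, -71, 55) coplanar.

27/5

Normal to plane KLM: n = (-136160, 16576, 105672/5); plane equation n·P = -749768.
Requiring n·N = -749768: (-136160)t + (-14504) = -749768.
So t = 27/5.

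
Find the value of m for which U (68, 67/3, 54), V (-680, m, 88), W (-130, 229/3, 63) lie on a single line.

Direction UW = (-198, 54, 9). From the x-coordinate of V, the parameter along the line is τ = (-680 − 68)/(-198) = 34/9.
Then m = 67/3 + 34/9·(54) = 679/3.

679/3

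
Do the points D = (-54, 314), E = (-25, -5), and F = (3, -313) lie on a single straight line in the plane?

Yes

DE = (29, -319), DF = (57, -627).
det[DE; DF] = (29)(-627) − (-319)(57) = 0.
The determinant is zero, so the points are collinear.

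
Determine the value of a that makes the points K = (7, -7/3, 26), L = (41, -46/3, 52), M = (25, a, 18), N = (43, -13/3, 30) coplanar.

Normal to plane KLN: n = (0, 800, 400); plane equation n·P = 25600/3.
Requiring n·M = 25600/3: (800)a + (7200) = 25600/3.
So a = 5/3.

5/3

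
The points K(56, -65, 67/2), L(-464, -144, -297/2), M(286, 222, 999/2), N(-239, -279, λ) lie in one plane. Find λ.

-657/2

The points are coplanar iff KL · (KM × KN) = 0.
Expanding, this is linear in λ: (-131070)λ + (-43056495) = 0.
So λ = -657/2.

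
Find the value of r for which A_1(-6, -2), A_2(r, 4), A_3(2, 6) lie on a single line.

0

Collinearity: (A_2 − A_1) must be parallel to (A_3 − A_1) = (8, 8).
Cross-multiplying the components: (r − (-6))·(8) = (6)·(8).
Solving gives r = 0.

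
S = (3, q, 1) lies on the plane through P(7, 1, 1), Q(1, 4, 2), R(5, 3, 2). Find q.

2

Coplanarity requires PQ · (PR × PS) = 0.
PQ = (-6, 3, 1), PR = (-2, 2, 1); the triple product is linear in q with coefficient 4 and constant term -8.
Setting it to zero: q = 2.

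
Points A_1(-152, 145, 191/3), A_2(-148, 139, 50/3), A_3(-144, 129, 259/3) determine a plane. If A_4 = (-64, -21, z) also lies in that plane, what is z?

64/3

A normal to the plane is n = A_1A_2 × A_1A_3 = (-888, -1400/3, -16).
A_4 lies in the plane iff n · A_1A_4 = 0.
This gives (-16)z + (1024/3) = 0, so z = 64/3.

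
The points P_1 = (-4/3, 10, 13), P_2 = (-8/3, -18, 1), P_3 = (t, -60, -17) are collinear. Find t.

-14/3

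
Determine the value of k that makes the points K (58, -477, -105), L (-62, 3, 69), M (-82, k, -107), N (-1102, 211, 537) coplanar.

-696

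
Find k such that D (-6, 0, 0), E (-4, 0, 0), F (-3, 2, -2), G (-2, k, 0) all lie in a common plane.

0

The points are coplanar iff DE · (DF × DG) = 0.
Expanding, this is linear in k: (4)k + (0) = 0.
So k = 0.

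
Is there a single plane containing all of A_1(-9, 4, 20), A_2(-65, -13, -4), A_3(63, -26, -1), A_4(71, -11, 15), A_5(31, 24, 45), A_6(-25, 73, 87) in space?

Yes

The plane through A_1, A_2, A_3 has normal n = A_1A_2 × A_1A_3 = (-363, -2904, 2904) and equation n·P = 49731.
Checking the remaining points: n·A_4 = 49731, n·A_5 = 49731, n·A_6 = 49731.
All equal 49731, so all 6 points lie in one plane.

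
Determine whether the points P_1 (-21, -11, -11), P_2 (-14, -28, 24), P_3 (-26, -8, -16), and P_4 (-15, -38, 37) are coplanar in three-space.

No

The four points are coplanar iff the 3×3 determinant with rows P_1P_2, P_1P_3, P_1P_4 is zero.
Rows: (7, -17, 35), (-5, 3, -5), (6, -27, 48).
Expanding along the first row: (7)(9) − (-17)(-210) + (35)(117) = 588.
Nonzero ⇒ not coplanar.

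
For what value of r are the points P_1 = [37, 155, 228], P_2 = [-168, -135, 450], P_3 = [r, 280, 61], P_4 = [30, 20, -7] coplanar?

Normal to plane P_1P_2P_4: n = (98120, -49729, 25645); plane equation n·P = 1769505.
Requiring n·P_3 = 1769505: (98120)r + (-12359775) = 1769505.
So r = 144.

144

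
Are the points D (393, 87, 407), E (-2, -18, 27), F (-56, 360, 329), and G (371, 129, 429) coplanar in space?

With D as base: DE = (-395, -105, -380), DF = (-449, 273, -78), DG = (-22, 42, 22).
DF × DG = (9282, 11594, -12852).
DE · (DF × DG) = 0.
The scalar triple product vanishes, so the four points are coplanar.

Yes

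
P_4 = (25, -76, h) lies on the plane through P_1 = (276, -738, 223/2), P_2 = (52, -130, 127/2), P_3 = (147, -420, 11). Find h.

A normal to the plane is n = P_1P_2 × P_1P_3 = (-45840, -16320, 7200).
P_4 lies in the plane iff n · P_1P_4 = 0.
This gives (7200)h + (-100800) = 0, so h = 14.

14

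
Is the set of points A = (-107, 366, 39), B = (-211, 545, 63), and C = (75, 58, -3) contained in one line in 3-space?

No

AB = (-104, 179, 24), AC = (182, -308, -42).
Comparing components 2 and 3: (179)(-42) − (24)(-308) = -126 ≠ 0, so AB and AC are not parallel and the points are not collinear.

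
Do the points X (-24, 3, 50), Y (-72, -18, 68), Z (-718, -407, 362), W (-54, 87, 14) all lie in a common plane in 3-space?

Yes

With X as base: XY = (-48, -21, 18), XZ = (-694, -410, 312), XW = (-30, 84, -36).
XZ × XW = (-11448, -34344, -70596).
XY · (XZ × XW) = 0.
The scalar triple product vanishes, so the four points are coplanar.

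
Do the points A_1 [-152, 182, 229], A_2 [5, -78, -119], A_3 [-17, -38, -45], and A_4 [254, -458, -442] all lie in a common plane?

Yes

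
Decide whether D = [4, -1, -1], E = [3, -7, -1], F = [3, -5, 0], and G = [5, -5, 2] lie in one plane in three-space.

A normal to the plane through D, E, F is n = DE × DF = (-6, 1, -2).
The plane has equation n·P = -23. For G: n·G = -39.
-39 ≠ -23, so G is off the plane.

No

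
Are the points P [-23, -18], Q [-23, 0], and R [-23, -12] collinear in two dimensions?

Yes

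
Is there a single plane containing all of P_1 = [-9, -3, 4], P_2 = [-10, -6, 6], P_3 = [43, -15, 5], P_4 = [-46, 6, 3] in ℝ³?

Yes

With P_1 as base: P_1P_2 = (-1, -3, 2), P_1P_3 = (52, -12, 1), P_1P_4 = (-37, 9, -1).
P_1P_3 × P_1P_4 = (3, 15, 24).
P_1P_2 · (P_1P_3 × P_1P_4) = 0.
The scalar triple product vanishes, so the four points are coplanar.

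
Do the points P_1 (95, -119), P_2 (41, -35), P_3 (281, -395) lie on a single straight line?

No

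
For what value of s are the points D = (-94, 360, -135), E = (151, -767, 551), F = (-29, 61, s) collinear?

47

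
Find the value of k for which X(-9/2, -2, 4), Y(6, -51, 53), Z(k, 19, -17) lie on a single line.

Collinearity requires XY × XZ = 0; each component is linear in k.
The y-component gives (49)k + (441) = 0, so k = -9.
The remaining components then also vanish.

-9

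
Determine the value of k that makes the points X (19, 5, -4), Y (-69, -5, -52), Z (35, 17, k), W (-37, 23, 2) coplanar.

Coplanarity ⇔ det[XY; XZ; XW] = 0.
Expanding, this is linear in k: (2144)k + (-42880) = 0.
So k = 20.

20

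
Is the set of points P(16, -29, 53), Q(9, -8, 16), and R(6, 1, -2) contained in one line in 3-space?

No

PQ = (-7, 21, -37), PR = (-10, 30, -55).
PQ × PR = (-45, -15, 0).
The cross product is nonzero, so the points do not lie on one line.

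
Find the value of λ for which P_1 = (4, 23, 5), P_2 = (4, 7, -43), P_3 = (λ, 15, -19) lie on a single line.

4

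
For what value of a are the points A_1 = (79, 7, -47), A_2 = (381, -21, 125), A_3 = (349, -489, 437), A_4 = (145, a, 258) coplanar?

-761/2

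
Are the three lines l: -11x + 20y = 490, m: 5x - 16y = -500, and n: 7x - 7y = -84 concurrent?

No

Lines aᵢx + bᵢy = cᵢ with pairwise distinct directions are concurrent exactly when det[aᵢ bᵢ cᵢ] = 0.
Here the determinant is -154.
Nonzero, so no common point exists.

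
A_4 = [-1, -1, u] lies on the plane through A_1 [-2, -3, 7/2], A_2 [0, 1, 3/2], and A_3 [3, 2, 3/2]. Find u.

5/2

The plane through A_1, A_2, A_3 has equation 2x − 6y − 10z = -21.
Substituting A_4: (-10)u + (4) = -21, so u = 5/2.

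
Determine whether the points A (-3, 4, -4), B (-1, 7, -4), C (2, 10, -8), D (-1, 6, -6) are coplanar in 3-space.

The four points are coplanar iff the 3×3 determinant with rows AB, AC, AD is zero.
Rows: (2, 3, 0), (5, 6, -4), (2, 2, -2).
Expanding along the first row: (2)(-4) − (3)(-2) + (0)(-2) = -2.
Nonzero ⇒ not coplanar.

No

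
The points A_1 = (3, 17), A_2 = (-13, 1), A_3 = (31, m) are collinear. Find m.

Collinearity: (A_3 − A_1) must be parallel to (A_2 − A_1) = (-16, -16).
Cross-multiplying the components: (m − 17)·(-16) = (28)·(-16).
Solving gives m = 45.

45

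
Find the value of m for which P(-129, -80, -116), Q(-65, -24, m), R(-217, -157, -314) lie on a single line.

Collinearity requires PQ × PR = 0; each component is linear in m.
The x-component gives (77)m + (-2156) = 0, so m = 28.
The remaining components then also vanish.

28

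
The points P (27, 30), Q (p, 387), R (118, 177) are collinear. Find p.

Collinearity: (Q − P) must be parallel to (R − P) = (91, 147).
Cross-multiplying the components: (p − 27)·(147) = (357)·(91).
Solving gives p = 248.

248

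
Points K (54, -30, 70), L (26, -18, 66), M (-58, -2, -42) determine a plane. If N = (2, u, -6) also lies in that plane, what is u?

-22

The plane through K, L, M has equation −1232x − 2688y + 560z = 53312.
Substituting N: (-2688)u + (-5824) = 53312, so u = -22.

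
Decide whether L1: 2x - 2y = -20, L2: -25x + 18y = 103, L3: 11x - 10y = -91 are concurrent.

No

Intersecting L1 and L2: solving the 2×2 system gives (x, y) = (11, 21).
Substitute into L3: (11)(11) + (-10)(21) = -89.
But L3 requires -91 ≠ -89, so the three lines have no common point.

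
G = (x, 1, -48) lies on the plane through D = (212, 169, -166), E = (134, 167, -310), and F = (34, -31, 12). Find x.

A normal to the plane is n = DE × DF = (-29156, 39516, 15244).
G lies in the plane iff n · DG = 0.
This gives (-29156)x + (1341176) = 0, so x = 46.

46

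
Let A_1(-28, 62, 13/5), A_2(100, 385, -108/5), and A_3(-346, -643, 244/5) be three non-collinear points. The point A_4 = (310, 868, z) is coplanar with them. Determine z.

-273/5

A normal to the plane is n = A_1A_2 × A_1A_3 = (-10692/5, 1782, 12474).
A_4 lies in the plane iff n · A_1A_4 = 0.
This gives (12474)z + (3405402/5) = 0, so z = -273/5.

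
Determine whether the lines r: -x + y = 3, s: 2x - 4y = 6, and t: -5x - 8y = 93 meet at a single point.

Yes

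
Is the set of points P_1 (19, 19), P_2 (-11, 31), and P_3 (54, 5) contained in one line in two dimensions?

Yes

P_1P_2 = (-30, 12), P_1P_3 = (35, -14).
det[P_1P_2; P_1P_3] = (-30)(-14) − (12)(35) = 0.
The determinant is zero, so the points are collinear.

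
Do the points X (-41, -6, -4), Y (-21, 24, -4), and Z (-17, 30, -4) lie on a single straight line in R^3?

Yes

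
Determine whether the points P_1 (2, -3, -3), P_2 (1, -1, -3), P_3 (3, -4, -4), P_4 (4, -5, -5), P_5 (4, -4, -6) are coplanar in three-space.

The plane through P_1, P_2, P_3 has normal n = P_1P_2 × P_1P_3 = (-2, -1, -1) and equation n·P = 2.
Checking the remaining points: n·P_4 = 2, n·P_5 = 2.
All equal 2, so all 5 points lie in one plane.

Yes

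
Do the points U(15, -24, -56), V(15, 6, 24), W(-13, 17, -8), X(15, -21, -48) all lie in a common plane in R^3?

The four points are coplanar iff the 3×3 determinant with rows UV, UW, UX is zero.
Rows: (0, 30, 80), (-28, 41, 48), (0, 3, 8).
Expanding along the first row: (0)(184) − (30)(-224) + (80)(-84) = 0.
Zero determinant ⇒ coplanar.

Yes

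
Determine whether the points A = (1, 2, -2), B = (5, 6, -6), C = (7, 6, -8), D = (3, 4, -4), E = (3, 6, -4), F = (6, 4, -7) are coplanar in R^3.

Yes

The plane through A, B, C has normal n = AB × AC = (-8, 0, -8) and equation n·P = 8.
Checking the remaining points: n·D = 8, n·E = 8, n·F = 8.
All equal 8, so all 6 points lie in one plane.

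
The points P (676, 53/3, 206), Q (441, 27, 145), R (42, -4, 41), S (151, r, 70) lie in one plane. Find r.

206/3

Normal to plane PQR: n = (-8585/3, -101, 11009); plane equation n·X = 331583.
Requiring n·S = 331583: (-101)r + (1015555/3) = 331583.
So r = 206/3.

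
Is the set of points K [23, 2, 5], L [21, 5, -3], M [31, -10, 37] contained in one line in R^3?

KL = (-2, 3, -8), KM = (8, -12, 32).
Each component of KM is -4 times the corresponding component of KL, so KM = -4·KL and the points are collinear.

Yes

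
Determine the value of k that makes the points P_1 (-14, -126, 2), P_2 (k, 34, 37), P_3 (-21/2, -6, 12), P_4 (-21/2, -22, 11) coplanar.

21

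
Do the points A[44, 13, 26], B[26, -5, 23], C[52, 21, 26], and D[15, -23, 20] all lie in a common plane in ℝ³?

The four points are coplanar iff the 3×3 determinant with rows AB, AC, AD is zero.
Rows: (-18, -18, -3), (8, 8, 0), (-29, -36, -6).
Expanding along the first row: (-18)(-48) − (-18)(-48) + (-3)(-56) = 168.
Nonzero ⇒ not coplanar.

No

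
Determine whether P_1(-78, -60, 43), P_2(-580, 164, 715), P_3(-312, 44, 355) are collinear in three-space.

P_1P_2 = (-502, 224, 672), P_1P_3 = (-234, 104, 312).
P_1P_2 × P_1P_3 = (0, -624, 208).
The cross product is nonzero, so the points do not lie on one line.

No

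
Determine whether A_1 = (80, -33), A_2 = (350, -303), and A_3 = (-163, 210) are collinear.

Yes

A_1A_2 = (270, -270), A_1A_3 = (-243, 243).
det[A_1A_2; A_1A_3] = (270)(243) − (-270)(-243) = 0.
The determinant is zero, so the points are collinear.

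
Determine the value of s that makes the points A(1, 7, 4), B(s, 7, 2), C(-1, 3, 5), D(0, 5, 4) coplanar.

Normal to plane ACD: n = (2, -1, 0); plane equation n·P = -5.
Requiring n·B = -5: (2)s + (-7) = -5.
So s = 1.

1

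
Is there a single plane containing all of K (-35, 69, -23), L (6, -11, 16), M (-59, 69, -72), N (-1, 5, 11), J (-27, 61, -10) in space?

No

The plane through K, L, M has normal n = KL × KM = (3920, 1073, -1920) and equation n·P = -19003.
Checking the remaining points: n·N = -19675, n·J = -21187.
Since n·N = -19675 ≠ -19003, N is off the plane and the points are not all coplanar.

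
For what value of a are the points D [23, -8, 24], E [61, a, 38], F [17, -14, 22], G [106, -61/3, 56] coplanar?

2/3

Normal to plane DFG: n = (-650/3, 26, 572); plane equation n·P = 25610/3.
Requiring n·E = 25610/3: (26)a + (25558/3) = 25610/3.
So a = 2/3.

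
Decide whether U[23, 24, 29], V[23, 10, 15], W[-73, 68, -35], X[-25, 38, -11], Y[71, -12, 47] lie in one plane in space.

The plane through U, V, W has normal n = UV × UW = (1512, 1344, -1344) and equation n·P = 28056.
Checking the remaining points: n·X = 28056, n·Y = 28056.
All equal 28056, so all 5 points lie in one plane.

Yes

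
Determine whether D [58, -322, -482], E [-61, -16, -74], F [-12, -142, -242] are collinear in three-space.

DE = (-119, 306, 408), DF = (-70, 180, 240).
Each component of DF is 10/17 times the corresponding component of DE, so DF = 10/17·DE and the points are collinear.

Yes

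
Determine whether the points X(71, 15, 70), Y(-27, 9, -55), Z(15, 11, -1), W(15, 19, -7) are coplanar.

A normal to the plane through X, Y, Z is n = XY × XZ = (-74, 42, 56).
The plane has equation n·P = -704. For W: n·W = -704.
Equal, so W lies in the plane and all four are coplanar.

Yes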